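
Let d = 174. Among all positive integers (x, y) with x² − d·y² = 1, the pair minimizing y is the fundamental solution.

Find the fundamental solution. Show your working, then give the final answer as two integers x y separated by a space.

√174 = [13; 5,4,5,26, …], period ℓ=4 (even) → k=3
k=0  a_k=13  p_k/q_k = 13/1
…
k=2  a_k=4  p_k/q_k = 277/21
k=3  a_k=5  p_k/q_k = 1451/110
fundamental: x₁=1451, y₁=110  (since 2105401 − 174·12100 = 1)

1451 110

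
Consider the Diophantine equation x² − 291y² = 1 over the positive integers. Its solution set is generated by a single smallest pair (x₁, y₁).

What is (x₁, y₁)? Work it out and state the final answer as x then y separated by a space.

290 17

√291 → a₀=17, period (17,34); ℓ=2 even so k=1
i=0: a=17 ⇒ p=17, q=1
i=1: a=17 ⇒ p=290, q=17
(x₁, y₁) = (290, 17);  290² − 291·17² = 1 ✓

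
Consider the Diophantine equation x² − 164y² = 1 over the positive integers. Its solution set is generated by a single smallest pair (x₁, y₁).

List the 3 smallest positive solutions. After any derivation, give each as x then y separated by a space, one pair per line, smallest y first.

d=164: √d = [12; 1,4,6,4,1,24] (ℓ=6, even), read p_5/q_5
k=0  a_k=12  p_k/q_k = 12/1
…
k=2  a_k=4  p_k/q_k = 64/5
k=3  a_k=6  p_k/q_k = 397/31
k=4  a_k=4  p_k/q_k = 1652/129
k=5  a_k=1  p_k/q_k = 2049/160
(x₁, y₁) = (2049, 160);  2049² − 164·160² = 1 ✓
k=2:  x_2 = 2049·2049+164·160·160 = 8396801,  y_2 = 2049·160+160·2049 = 655680
k=3:  x_3 = 2049·8396801+164·160·655680 = 34410088449,  y_3 = 2049·655680+160·8396801 = 2686976480

2049 160
8396801 655680
34410088449 2686976480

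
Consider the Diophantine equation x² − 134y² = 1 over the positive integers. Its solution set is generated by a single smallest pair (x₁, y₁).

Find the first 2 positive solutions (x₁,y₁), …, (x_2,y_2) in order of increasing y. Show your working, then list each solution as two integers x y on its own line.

145925 12606
42588211249 3679061100

[11; 1,1,2,1,3,…,1,1,22] for √134; ℓ=14 ⇒ convergent index 13
a_0=11:  p_0=11·1+0=11,  q_0=11·0+1=1
a_1=1:  p_1=1·11+1=12,  q_1=1·1+0=1
a_2=1:  p_2=1·12+11=23,  q_2=1·1+1=2
a_3=2:  p_3=2·23+12=58,  q_3=2·2+1=5
a_4=1:  p_4=1·58+23=81,  q_4=1·5+2=7
a_5=3:  p_5=3·81+58=301,  q_5=3·7+5=26
a_6=1:  p_6=1·301+81=382,  q_6=1·26+7=33
a_7=10:  p_7=10·382+301=4121,  q_7=10·33+26=356
a_8=1:  p_8=1·4121+382=4503,  q_8=1·356+33=389
a_9=3:  p_9=3·4503+4121=17630,  q_9=3·389+356=1523
a_10=1:  p_10=1·17630+4503=22133,  q_10=1·1523+389=1912
a_11=2:  p_11=2·22133+17630=61896,  q_11=2·1912+1523=5347
a_12=1:  p_12=1·61896+22133=84029,  q_12=1·5347+1912=7259
a_13=1:  p_13=1·84029+61896=145925,  q_13=1·7259+5347=12606
fundamental: x₁=145925, y₁=12606  (since 21294105625 − 134·158911236 = 1)
n=2: (145925,12606)∘(145925,12606) = (145925·145925+134·12606·12606, 145925·12606+12606·145925) = (42588211249,3679061100)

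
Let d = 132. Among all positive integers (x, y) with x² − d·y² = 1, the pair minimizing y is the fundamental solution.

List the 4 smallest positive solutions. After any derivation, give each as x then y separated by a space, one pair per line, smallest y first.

23 2
1057 92
48599 4230
2234497 194488

[11; 2,22] for √132; ℓ=2 ⇒ convergent index 1
i=0: a=11 ⇒ p=11, q=1
i=1: a=2 ⇒ p=23, q=2
fundamental: x₁=23, y₁=2  (since 529 − 132·4 = 1)
(x_2, y_2) = (23·23 + 132·2·2, 23·2 + 2·23) = (1057, 92)
(x_3, y_3) = (23·1057 + 132·2·92, 23·92 + 2·1057) = (48599, 4230)
(x_4, y_4) = (23·48599 + 132·2·4230, 23·4230 + 2·48599) = (2234497, 194488)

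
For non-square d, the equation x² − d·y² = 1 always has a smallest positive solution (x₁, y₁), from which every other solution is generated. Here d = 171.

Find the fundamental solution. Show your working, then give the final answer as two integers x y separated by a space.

d=171: √d = [13; 13,26] (ℓ=2, even), read p_1/q_1
step 0: (13, 1)  from 13·(1,0) + (0,1)
step 1: (170, 13)  from 13·(13,1) + (1,0)
(x₁, y₁) = (170, 13);  170² − 171·13² = 1 ✓

170 13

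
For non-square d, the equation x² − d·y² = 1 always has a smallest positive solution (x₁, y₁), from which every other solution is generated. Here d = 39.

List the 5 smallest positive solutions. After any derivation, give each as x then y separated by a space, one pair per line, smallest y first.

d=39: √d = [6; 4,12] (ℓ=2, even), read p_1/q_1
step 0: (6, 1)  from 6·(1,0) + (0,1)
step 1: (25, 4)  from 4·(6,1) + (1,0)
→ (25, 4).  Check: 25²=625, 39·4²=624, difference 1.
(25+4√39)^2 = 1249 + 200√39
(25+4√39)^3 = 62425 + 9996√39
(25+4√39)^4 = 3120001 + 499600√39
(25+4√39)^5 = 155937625 + 24970004√39

25 4
1249 200
62425 9996
3120001 499600
155937625 24970004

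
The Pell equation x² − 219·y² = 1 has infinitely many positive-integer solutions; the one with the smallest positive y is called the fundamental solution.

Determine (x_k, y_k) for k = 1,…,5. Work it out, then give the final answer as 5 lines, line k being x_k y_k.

74 5
10951 740
1620674 109515
239848801 16207480
35496001874 2398597525

d=219: √d = [14; 1,3,1,28] (ℓ=4, even), read p_3/q_3
i=0: a=14 ⇒ p=14, q=1
…
i=2: a=3 ⇒ p=59, q=4
i=3: a=1 ⇒ p=74, q=5
fundamental: x₁=74, y₁=5  (since 5476 − 219·25 = 1)
(x_2, y_2) = (74·74 + 219·5·5, 74·5 + 5·74) = (10951, 740)
(x_3, y_3) = (74·10951 + 219·5·740, 74·740 + 5·10951) = (1620674, 109515)
(x_4, y_4) = (74·1620674 + 219·5·109515, 74·109515 + 5·1620674) = (239848801, 16207480)
(x_5, y_5) = (74·239848801 + 219·5·16207480, 74·16207480 + 5·239848801) = (35496001874, 2398597525)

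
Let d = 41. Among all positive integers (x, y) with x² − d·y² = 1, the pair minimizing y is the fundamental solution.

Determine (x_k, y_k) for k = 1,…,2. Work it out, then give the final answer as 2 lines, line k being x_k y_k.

d=41: √d = [6; 2,2,12] (ℓ=3, odd), read p_5/q_5
k=0  a_k=6  p_k/q_k = 6/1
…
k=2  a_k=2  p_k/q_k = 32/5
k=3  a_k=12  p_k/q_k = 397/62
k=4  a_k=2  p_k/q_k = 826/129
k=5  a_k=2  p_k/q_k = 2049/320
fundamental: x₁=2049, y₁=320  (since 4198401 − 41·102400 = 1)
n=2: (2049,320)∘(2049,320) = (2049·2049+41·320·320, 2049·320+320·2049) = (8396801,1311360)

2049 320
8396801 1311360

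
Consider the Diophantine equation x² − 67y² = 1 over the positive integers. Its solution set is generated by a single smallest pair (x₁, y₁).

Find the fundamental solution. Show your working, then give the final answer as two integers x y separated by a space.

48842 5967

√67 → a₀=8, period (5,2,1,1,7,1,1,2,5,16); ℓ=10 even so k=9
a_0=8:  p_0=8·1+0=8,  q_0=8·0+1=1
a_1=5:  p_1=5·8+1=41,  q_1=5·1+0=5
…
a_7=1:  p_7=1·1899+1678=3577,  q_7=1·232+205=437
a_8=2:  p_8=2·3577+1899=9053,  q_8=2·437+232=1106
a_9=5:  p_9=5·9053+3577=48842,  q_9=5·1106+437=5967
(x₁, y₁) = (48842, 5967);  48842² − 67·5967² = 1 ✓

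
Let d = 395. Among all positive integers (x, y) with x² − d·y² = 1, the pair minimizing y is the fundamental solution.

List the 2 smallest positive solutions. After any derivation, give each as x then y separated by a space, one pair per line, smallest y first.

√395 = [19; 1,6,1,38, …], period ℓ=4 (even) → k=3
a_0=19:  p_0=19·1+0=19,  q_0=19·0+1=1
a_1=1:  p_1=1·19+1=20,  q_1=1·1+0=1
a_2=6:  p_2=6·20+19=139,  q_2=6·1+1=7
a_3=1:  p_3=1·139+20=159,  q_3=1·7+1=8
→ (159, 8).  Check: 159²=25281, 395·8²=25280, difference 1.
k=2:  x_2 = 159·159+395·8·8 = 50561,  y_2 = 159·8+8·159 = 2544

159 8
50561 2544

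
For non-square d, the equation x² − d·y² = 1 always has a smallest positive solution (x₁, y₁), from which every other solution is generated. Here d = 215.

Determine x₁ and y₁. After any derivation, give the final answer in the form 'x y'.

[14; 1,1,1,28] for √215; ℓ=4 ⇒ convergent index 3
step 0: (14, 1)  from 14·(1,0) + (0,1)
…
step 2: (29, 2)  from 1·(15,1) + (14,1)
step 3: (44, 3)  from 1·(29,2) + (15,1)
→ (44, 3).  Check: 44²=1936, 215·3²=1935, difference 1.

44 3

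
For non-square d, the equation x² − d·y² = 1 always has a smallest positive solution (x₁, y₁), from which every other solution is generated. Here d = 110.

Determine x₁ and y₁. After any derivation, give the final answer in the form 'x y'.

[10; 2,20] for √110; ℓ=2 ⇒ convergent index 1
k=0  a_k=10  p_k/q_k = 10/1
k=1  a_k=2  p_k/q_k = 21/2
fundamental: x₁=21, y₁=2  (since 441 − 110·4 = 1)

21 2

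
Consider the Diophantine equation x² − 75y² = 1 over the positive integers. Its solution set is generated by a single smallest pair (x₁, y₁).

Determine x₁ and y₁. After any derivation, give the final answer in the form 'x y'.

√75 → a₀=8, period (1,1,1,16); ℓ=4 even so k=3
a_0=8:  p_0=8·1+0=8,  q_0=8·0+1=1
a_1=1:  p_1=1·8+1=9,  q_1=1·1+0=1
a_2=1:  p_2=1·9+8=17,  q_2=1·1+1=2
a_3=1:  p_3=1·17+9=26,  q_3=1·2+1=3
(x₁, y₁) = (26, 3);  26² − 75·3² = 1 ✓

26 3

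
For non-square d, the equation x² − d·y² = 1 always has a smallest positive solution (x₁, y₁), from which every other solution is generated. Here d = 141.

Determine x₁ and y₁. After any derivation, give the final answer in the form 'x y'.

[11; 1,6,1,22] for √141; ℓ=4 ⇒ convergent index 3
step 0: (11, 1)  from 11·(1,0) + (0,1)
…
step 2: (83, 7)  from 6·(12,1) + (11,1)
step 3: (95, 8)  from 1·(83,7) + (12,1)
(x₁, y₁) = (95, 8);  95² − 141·8² = 1 ✓

95 8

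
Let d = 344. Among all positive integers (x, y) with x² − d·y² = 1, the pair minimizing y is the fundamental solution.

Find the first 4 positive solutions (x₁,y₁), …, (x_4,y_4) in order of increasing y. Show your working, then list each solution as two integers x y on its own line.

10405 561
216528049 11674410
4505948689285 242944471539
93768792007492801 5055674441052180

√344 → a₀=18, period (1,1,4,1,3,1,4,1,1,36); ℓ=10 even so k=9
i=0: a=18 ⇒ p=18, q=1
…
i=4: a=1 ⇒ p=204, q=11
i=5: a=3 ⇒ p=779, q=42
i=6: a=1 ⇒ p=983, q=53
i=7: a=4 ⇒ p=4711, q=254
i=8: a=1 ⇒ p=5694, q=307
i=9: a=1 ⇒ p=10405, q=561
→ (10405, 561).  Check: 10405²=108264025, 344·561²=108264024, difference 1.
k=2:  x_2 = 10405·10405+344·561·561 = 216528049,  y_2 = 10405·561+561·10405 = 11674410
k=3:  x_3 = 10405·216528049+344·561·11674410 = 4505948689285,  y_3 = 10405·11674410+561·216528049 = 242944471539
k=4:  x_4 = 10405·4505948689285+344·561·242944471539 = 93768792007492801,  y_4 = 10405·242944471539+561·4505948689285 = 5055674441052180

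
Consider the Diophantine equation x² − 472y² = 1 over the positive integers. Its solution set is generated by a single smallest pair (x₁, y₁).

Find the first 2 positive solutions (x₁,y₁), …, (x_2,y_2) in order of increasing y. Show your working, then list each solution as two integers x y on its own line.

√472 = [21; 1,2,1,1,1,…,2,1,42, …], period ℓ=14 (even) → k=13
a_0=21:  p_0=21·1+0=21,  q_0=21·0+1=1
…
a_5=1:  p_5=1·152+87=239,  q_5=1·7+4=11
a_6=4:  p_6=4·239+152=1108,  q_6=4·11+7=51
a_7=5:  p_7=5·1108+239=5779,  q_7=5·51+11=266
a_8=4:  p_8=4·5779+1108=24224,  q_8=4·266+51=1115
a_9=1:  p_9=1·24224+5779=30003,  q_9=1·1115+266=1381
a_10=1:  p_10=1·30003+24224=54227,  q_10=1·1381+1115=2496
a_11=1:  p_11=1·54227+30003=84230,  q_11=1·2496+1381=3877
a_12=2:  p_12=2·84230+54227=222687,  q_12=2·3877+2496=10250
a_13=1:  p_13=1·222687+84230=306917,  q_13=1·10250+3877=14127
(x₁, y₁) = (306917, 14127);  306917² − 472·14127² = 1 ✓
(306917+14127√472)^2 = 188396089777 + 8671632918√472

306917 14127
188396089777 8671632918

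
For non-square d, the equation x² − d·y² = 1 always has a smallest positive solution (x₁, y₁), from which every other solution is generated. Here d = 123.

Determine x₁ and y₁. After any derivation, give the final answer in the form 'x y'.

d=123: √d = [11; 11,22] (ℓ=2, even), read p_1/q_1
step 0: (11, 1)  from 11·(1,0) + (0,1)
step 1: (122, 11)  from 11·(11,1) + (1,0)
(x₁, y₁) = (122, 11);  122² − 123·11² = 1 ✓

122 11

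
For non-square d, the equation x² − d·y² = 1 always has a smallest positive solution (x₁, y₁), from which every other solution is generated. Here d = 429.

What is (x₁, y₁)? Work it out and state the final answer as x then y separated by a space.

[20; 1,2,2,9,1,12,1,9,2,2,1,40] for √429; ℓ=12 ⇒ convergent index 11
k=0  a_k=20  p_k/q_k = 20/1
…
k=3  a_k=2  p_k/q_k = 145/7
…
k=5  a_k=1  p_k/q_k = 1512/73
…
k=8  a_k=9  p_k/q_k = 208718/10077
k=9  a_k=2  p_k/q_k = 438459/21169
k=10  a_k=2  p_k/q_k = 1085636/52415
k=11  a_k=1  p_k/q_k = 1524095/73584
(x₁, y₁) = (1524095, 73584);  1524095² − 429·73584² = 1 ✓

1524095 73584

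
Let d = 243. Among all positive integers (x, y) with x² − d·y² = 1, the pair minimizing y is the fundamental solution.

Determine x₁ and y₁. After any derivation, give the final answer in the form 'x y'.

70226 4505

d=243: √d = [15; 1,1,2,3,15,3,2,1,1,30] (ℓ=10, even), read p_9/q_9
i=0: a=15 ⇒ p=15, q=1
…
i=4: a=3 ⇒ p=265, q=17
…
i=8: a=1 ⇒ p=41325, q=2651
i=9: a=1 ⇒ p=70226, q=4505
(x₁, y₁) = (70226, 4505);  70226² − 243·4505² = 1 ✓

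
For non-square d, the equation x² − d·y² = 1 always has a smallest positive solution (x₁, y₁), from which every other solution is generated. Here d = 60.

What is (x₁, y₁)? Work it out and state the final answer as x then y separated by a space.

d=60: √d = [7; 1,2,1,14] (ℓ=4, even), read p_3/q_3
step 0: (7, 1)  from 7·(1,0) + (0,1)
…
step 2: (23, 3)  from 2·(8,1) + (7,1)
step 3: (31, 4)  from 1·(23,3) + (8,1)
→ (31, 4).  Check: 31²=961, 60·4²=960, difference 1.

31 4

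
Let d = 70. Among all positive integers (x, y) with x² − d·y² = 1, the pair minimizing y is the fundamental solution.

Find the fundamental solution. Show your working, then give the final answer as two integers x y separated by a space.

d=70: √d = [8; 2,1,2,1,2,16] (ℓ=6, even), read p_5/q_5
a_0=8:  p_0=8·1+0=8,  q_0=8·0+1=1
…
a_2=1:  p_2=1·17+8=25,  q_2=1·2+1=3
a_3=2:  p_3=2·25+17=67,  q_3=2·3+2=8
a_4=1:  p_4=1·67+25=92,  q_4=1·8+3=11
a_5=2:  p_5=2·92+67=251,  q_5=2·11+8=30
(x₁, y₁) = (251, 30);  251² − 70·30² = 1 ✓

251 30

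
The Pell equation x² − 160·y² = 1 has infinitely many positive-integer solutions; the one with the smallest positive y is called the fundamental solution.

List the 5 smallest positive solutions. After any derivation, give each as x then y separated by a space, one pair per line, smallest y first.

721 57
1039681 82194
1499219281 118523691
2161873163521 170911080228
3117419602578001 246453659165085

√160 = [12; 1,1,1,5,1,1,1,24, …], period ℓ=8 (even) → k=7
step 0: (12, 1)  from 12·(1,0) + (0,1)
…
step 3: (38, 3)  from 1·(25,2) + (13,1)
step 4: (215, 17)  from 5·(38,3) + (25,2)
step 5: (253, 20)  from 1·(215,17) + (38,3)
step 6: (468, 37)  from 1·(253,20) + (215,17)
step 7: (721, 57)  from 1·(468,37) + (253,20)
fundamental: x₁=721, y₁=57  (since 519841 − 160·3249 = 1)
(721+57√160)^2 = 1039681 + 82194√160
(721+57√160)^3 = 1499219281 + 118523691√160
(721+57√160)^4 = 2161873163521 + 170911080228√160
(721+57√160)^5 = 3117419602578001 + 246453659165085√160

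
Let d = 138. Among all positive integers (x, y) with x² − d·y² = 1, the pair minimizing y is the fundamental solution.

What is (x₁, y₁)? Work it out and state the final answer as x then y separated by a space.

47 4

[11; 1,2,1,22] for √138; ℓ=4 ⇒ convergent index 3
i=0: a=11 ⇒ p=11, q=1
…
i=2: a=2 ⇒ p=35, q=3
i=3: a=1 ⇒ p=47, q=4
→ (47, 4).  Check: 47²=2209, 138·4²=2208, difference 1.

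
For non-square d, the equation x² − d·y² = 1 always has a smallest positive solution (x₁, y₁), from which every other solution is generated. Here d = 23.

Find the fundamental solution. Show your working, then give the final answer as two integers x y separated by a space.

24 5

[4; 1,3,1,8] for √23; ℓ=4 ⇒ convergent index 3
k=0  a_k=4  p_k/q_k = 4/1
k=1  a_k=1  p_k/q_k = 5/1
k=2  a_k=3  p_k/q_k = 19/4
k=3  a_k=1  p_k/q_k = 24/5
(x₁, y₁) = (24, 5);  24² − 23·5² = 1 ✓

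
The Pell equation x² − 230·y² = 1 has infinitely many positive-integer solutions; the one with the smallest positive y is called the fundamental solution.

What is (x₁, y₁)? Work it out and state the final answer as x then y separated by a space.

91 6

√230 = [15; 6,30, …], period ℓ=2 (even) → k=1
step 0: (15, 1)  from 15·(1,0) + (0,1)
step 1: (91, 6)  from 6·(15,1) + (1,0)
fundamental: x₁=91, y₁=6  (since 8281 − 230·36 = 1)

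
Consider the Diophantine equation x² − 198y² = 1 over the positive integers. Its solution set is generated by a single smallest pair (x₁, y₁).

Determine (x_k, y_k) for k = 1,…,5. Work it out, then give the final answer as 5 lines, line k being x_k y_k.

197 14
77617 5516
30580901 2173290
12048797377 856270744
4747195585637 337368499846

√198 = [14; 14,28, …], period ℓ=2 (even) → k=1
k=0  a_k=14  p_k/q_k = 14/1
k=1  a_k=14  p_k/q_k = 197/14
→ (197, 14).  Check: 197²=38809, 198·14²=38808, difference 1.
(x_2, y_2) = (197·197 + 198·14·14, 197·14 + 14·197) = (77617, 5516)
(x_3, y_3) = (197·77617 + 198·14·5516, 197·5516 + 14·77617) = (30580901, 2173290)
(x_4, y_4) = (197·30580901 + 198·14·2173290, 197·2173290 + 14·30580901) = (12048797377, 856270744)
(x_5, y_5) = (197·12048797377 + 198·14·856270744, 197·856270744 + 14·12048797377) = (4747195585637, 337368499846)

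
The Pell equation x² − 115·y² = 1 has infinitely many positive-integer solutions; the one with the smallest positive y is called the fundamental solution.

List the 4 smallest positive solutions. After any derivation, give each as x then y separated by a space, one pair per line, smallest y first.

1126 105
2535751 236460
5710510126 532507815
12860066268001 1199207362920

√115 → a₀=10, period (1,2,1,1,1,1,1,2,1,20); ℓ=10 even so k=9
i=0: a=10 ⇒ p=10, q=1
i=1: a=1 ⇒ p=11, q=1
…
i=3: a=1 ⇒ p=43, q=4
i=4: a=1 ⇒ p=75, q=7
i=5: a=1 ⇒ p=118, q=11
…
i=7: a=1 ⇒ p=311, q=29
i=8: a=2 ⇒ p=815, q=76
i=9: a=1 ⇒ p=1126, q=105
fundamental: x₁=1126, y₁=105  (since 1267876 − 115·11025 = 1)
n=2: (1126,105)∘(1126,105) = (1126·1126+115·105·105, 1126·105+105·1126) = (2535751,236460)
n=3: (2535751,236460)∘(1126,105) = (1126·2535751+115·105·236460, 1126·236460+105·2535751) = (5710510126,532507815)
n=4: (5710510126,532507815)∘(1126,105) = (1126·5710510126+115·105·532507815, 1126·532507815+105·5710510126) = (12860066268001,1199207362920)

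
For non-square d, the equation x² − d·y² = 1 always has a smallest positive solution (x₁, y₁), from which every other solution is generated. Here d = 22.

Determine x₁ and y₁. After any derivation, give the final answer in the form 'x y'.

[4; 1,2,4,2,1,8] for √22; ℓ=6 ⇒ convergent index 5
a_0=4:  p_0=4·1+0=4,  q_0=4·0+1=1
…
a_2=2:  p_2=2·5+4=14,  q_2=2·1+1=3
a_3=4:  p_3=4·14+5=61,  q_3=4·3+1=13
a_4=2:  p_4=2·61+14=136,  q_4=2·13+3=29
a_5=1:  p_5=1·136+61=197,  q_5=1·29+13=42
(x₁, y₁) = (197, 42);  197² − 22·42² = 1 ✓

197 42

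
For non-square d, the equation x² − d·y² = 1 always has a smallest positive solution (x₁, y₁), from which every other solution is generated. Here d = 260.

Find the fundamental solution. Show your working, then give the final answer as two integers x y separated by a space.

[16; 8,32] for √260; ℓ=2 ⇒ convergent index 1
k=0  a_k=16  p_k/q_k = 16/1
k=1  a_k=8  p_k/q_k = 129/8
→ (129, 8).  Check: 129²=16641, 260·8²=16640, difference 1.

129 8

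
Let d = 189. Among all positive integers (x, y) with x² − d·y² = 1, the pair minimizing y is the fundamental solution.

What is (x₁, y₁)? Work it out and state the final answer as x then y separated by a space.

55 4

d=189: √d = [13; 1,2,1,26] (ℓ=4, even), read p_3/q_3
i=0: a=13 ⇒ p=13, q=1
i=1: a=1 ⇒ p=14, q=1
i=2: a=2 ⇒ p=41, q=3
i=3: a=1 ⇒ p=55, q=4
fundamental: x₁=55, y₁=4  (since 3025 − 189·16 = 1)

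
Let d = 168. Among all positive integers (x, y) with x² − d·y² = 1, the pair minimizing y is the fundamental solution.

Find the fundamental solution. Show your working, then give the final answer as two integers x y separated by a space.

√168 = [12; 1,24, …], period ℓ=2 (even) → k=1
step 0: (12, 1)  from 12·(1,0) + (0,1)
step 1: (13, 1)  from 1·(12,1) + (1,0)
(x₁, y₁) = (13, 1);  13² − 168·1² = 1 ✓

13 1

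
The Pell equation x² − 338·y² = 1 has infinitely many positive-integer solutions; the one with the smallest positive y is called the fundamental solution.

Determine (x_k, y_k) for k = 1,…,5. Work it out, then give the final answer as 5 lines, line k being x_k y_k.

[18; 2,1,1,2,36] for √338; ℓ=5 ⇒ convergent index 9
i=0: a=18 ⇒ p=18, q=1
i=1: a=2 ⇒ p=37, q=2
i=2: a=1 ⇒ p=55, q=3
i=3: a=1 ⇒ p=92, q=5
…
i=5: a=36 ⇒ p=8696, q=473
i=6: a=2 ⇒ p=17631, q=959
i=7: a=1 ⇒ p=26327, q=1432
i=8: a=1 ⇒ p=43958, q=2391
i=9: a=2 ⇒ p=114243, q=6214
(x₁, y₁) = (114243, 6214);  114243² − 338·6214² = 1 ✓
k=2:  x_2 = 114243·114243+338·6214·6214 = 26102926097,  y_2 = 114243·6214+6214·114243 = 1419812004
k=3:  x_3 = 114243·26102926097+338·6214·1419812004 = 5964153172084899,  y_3 = 114243·1419812004+6214·26102926097 = 324407165539730
k=4:  x_4 = 114243·5964153172084899+338·6214·324407165539730 = 1362725501650887306817,  y_4 = 114243·324407165539730+6214·5964153172084899 = 74122495624090936776
k=5:  x_5 = 114243·1362725501650887306817+338·6214·74122495624090936776 = 311363698964240484013304163,  y_5 = 114243·74122495624090936776+6214·1362725501650887306817 = 16935952534841634614661406

114243 6214
26102926097 1419812004
5964153172084899 324407165539730
1362725501650887306817 74122495624090936776
311363698964240484013304163 16935952534841634614661406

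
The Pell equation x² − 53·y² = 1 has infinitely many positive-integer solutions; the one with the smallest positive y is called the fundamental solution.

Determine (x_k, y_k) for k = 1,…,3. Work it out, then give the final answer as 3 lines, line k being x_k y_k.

66249 9100
8777860001 1205731800
1163048894346249 159757052027300

√53 → a₀=7, period (3,1,1,3,14); ℓ=5 odd so k=9
k=0  a_k=7  p_k/q_k = 7/1
k=1  a_k=3  p_k/q_k = 22/3
k=2  a_k=1  p_k/q_k = 29/4
k=3  a_k=1  p_k/q_k = 51/7
k=4  a_k=3  p_k/q_k = 182/25
k=5  a_k=14  p_k/q_k = 2599/357
k=6  a_k=3  p_k/q_k = 7979/1096
k=7  a_k=1  p_k/q_k = 10578/1453
k=8  a_k=1  p_k/q_k = 18557/2549
k=9  a_k=3  p_k/q_k = 66249/9100
(x₁, y₁) = (66249, 9100);  66249² − 53·9100² = 1 ✓
(66249+9100√53)^2 = 8777860001 + 1205731800√53
(66249+9100√53)^3 = 1163048894346249 + 159757052027300√53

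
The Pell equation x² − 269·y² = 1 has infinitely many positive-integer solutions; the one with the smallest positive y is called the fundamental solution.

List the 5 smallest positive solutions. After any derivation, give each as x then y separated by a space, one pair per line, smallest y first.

13449 820
361751201 22056360
9730383791049 593271970460
261727862849884801 15957829439376720
7039956045205817586249 429233695667083044100

√269 → a₀=16, period (2,2,32); ℓ=3 odd so k=5
i=0: a=16 ⇒ p=16, q=1
i=1: a=2 ⇒ p=33, q=2
i=2: a=2 ⇒ p=82, q=5
i=3: a=32 ⇒ p=2657, q=162
i=4: a=2 ⇒ p=5396, q=329
i=5: a=2 ⇒ p=13449, q=820
→ (13449, 820).  Check: 13449²=180875601, 269·820²=180875600, difference 1.
(13449+820√269)^2 = 361751201 + 22056360√269
(13449+820√269)^3 = 9730383791049 + 593271970460√269
(13449+820√269)^4 = 261727862849884801 + 15957829439376720√269
(13449+820√269)^5 = 7039956045205817586249 + 429233695667083044100√269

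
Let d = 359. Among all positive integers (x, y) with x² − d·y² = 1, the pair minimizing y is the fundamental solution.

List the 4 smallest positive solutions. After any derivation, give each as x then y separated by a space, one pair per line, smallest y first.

√359 = [18; 1,17,1,36, …], period ℓ=4 (even) → k=3
a_0=18:  p_0=18·1+0=18,  q_0=18·0+1=1
a_1=1:  p_1=1·18+1=19,  q_1=1·1+0=1
a_2=17:  p_2=17·19+18=341,  q_2=17·1+1=18
a_3=1:  p_3=1·341+19=360,  q_3=1·18+1=19
fundamental: x₁=360, y₁=19  (since 129600 − 359·361 = 1)
k=2:  x_2 = 360·360+359·19·19 = 259199,  y_2 = 360·19+19·360 = 13680
k=3:  x_3 = 360·259199+359·19·13680 = 186622920,  y_3 = 360·13680+19·259199 = 9849581
k=4:  x_4 = 360·186622920+359·19·9849581 = 134368243201,  y_4 = 360·9849581+19·186622920 = 7091684640

360 19
259199 13680
186622920 9849581
134368243201 7091684640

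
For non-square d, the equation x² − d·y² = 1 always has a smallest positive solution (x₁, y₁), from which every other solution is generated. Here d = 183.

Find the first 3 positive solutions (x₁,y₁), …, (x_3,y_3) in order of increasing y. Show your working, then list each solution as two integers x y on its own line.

√183 = [13; 1,1,8,1,1,26, …], period ℓ=6 (even) → k=5
a_0=13:  p_0=13·1+0=13,  q_0=13·0+1=1
a_1=1:  p_1=1·13+1=14,  q_1=1·1+0=1
a_2=1:  p_2=1·14+13=27,  q_2=1·1+1=2
a_3=8:  p_3=8·27+14=230,  q_3=8·2+1=17
a_4=1:  p_4=1·230+27=257,  q_4=1·17+2=19
a_5=1:  p_5=1·257+230=487,  q_5=1·19+17=36
→ (487, 36).  Check: 487²=237169, 183·36²=237168, difference 1.
(487+36√183)^2 = 474337 + 35064√183
(487+36√183)^3 = 462003751 + 34152300√183

487 36
474337 35064
462003751 34152300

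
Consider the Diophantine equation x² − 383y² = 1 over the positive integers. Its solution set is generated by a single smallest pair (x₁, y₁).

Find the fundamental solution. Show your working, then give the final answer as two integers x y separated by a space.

√383 = [19; 1,1,3,19,3,1,1,38, …], period ℓ=8 (even) → k=7
step 0: (19, 1)  from 19·(1,0) + (0,1)
step 1: (20, 1)  from 1·(19,1) + (1,0)
step 2: (39, 2)  from 1·(20,1) + (19,1)
…
step 4: (2642, 135)  from 19·(137,7) + (39,2)
step 5: (8063, 412)  from 3·(2642,135) + (137,7)
step 6: (10705, 547)  from 1·(8063,412) + (2642,135)
step 7: (18768, 959)  from 1·(10705,547) + (8063,412)
(x₁, y₁) = (18768, 959);  18768² − 383·959² = 1 ✓

18768 959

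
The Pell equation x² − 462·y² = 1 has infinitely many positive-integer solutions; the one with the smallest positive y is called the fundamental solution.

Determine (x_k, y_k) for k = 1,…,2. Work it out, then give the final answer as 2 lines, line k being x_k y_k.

[21; 2,42] for √462; ℓ=2 ⇒ convergent index 1
k=0  a_k=21  p_k/q_k = 21/1
k=1  a_k=2  p_k/q_k = 43/2
(x₁, y₁) = (43, 2);  43² − 462·2² = 1 ✓
n=2: (43,2)∘(43,2) = (43·43+462·2·2, 43·2+2·43) = (3697,172)

43 2
3697 172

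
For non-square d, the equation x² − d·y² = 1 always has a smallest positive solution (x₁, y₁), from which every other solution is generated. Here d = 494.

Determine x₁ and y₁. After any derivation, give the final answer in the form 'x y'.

73035 3286

√494 = [22; 4,2,2,1,2,1,2,2,4,44, …], period ℓ=10 (even) → k=9
a_0=22:  p_0=22·1+0=22,  q_0=22·0+1=1
a_1=4:  p_1=4·22+1=89,  q_1=4·1+0=4
a_2=2:  p_2=2·89+22=200,  q_2=2·4+1=9
a_3=2:  p_3=2·200+89=489,  q_3=2·9+4=22
a_4=1:  p_4=1·489+200=689,  q_4=1·22+9=31
a_5=2:  p_5=2·689+489=1867,  q_5=2·31+22=84
a_6=1:  p_6=1·1867+689=2556,  q_6=1·84+31=115
a_7=2:  p_7=2·2556+1867=6979,  q_7=2·115+84=314
a_8=2:  p_8=2·6979+2556=16514,  q_8=2·314+115=743
a_9=4:  p_9=4·16514+6979=73035,  q_9=4·743+314=3286
fundamental: x₁=73035, y₁=3286  (since 5334111225 − 494·10797796 = 1)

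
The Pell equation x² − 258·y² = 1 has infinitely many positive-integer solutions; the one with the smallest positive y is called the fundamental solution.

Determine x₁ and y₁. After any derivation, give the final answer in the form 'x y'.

257 16

√258 → a₀=16, period (16,32); ℓ=2 even so k=1
step 0: (16, 1)  from 16·(1,0) + (0,1)
step 1: (257, 16)  from 16·(16,1) + (1,0)
→ (257, 16).  Check: 257²=66049, 258·16²=66048, difference 1.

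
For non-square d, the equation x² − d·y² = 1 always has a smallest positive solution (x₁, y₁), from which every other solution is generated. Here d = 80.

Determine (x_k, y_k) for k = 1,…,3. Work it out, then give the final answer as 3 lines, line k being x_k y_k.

9 1
161 18
2889 323

d=80: √d = [8; 1,16] (ℓ=2, even), read p_1/q_1
step 0: (8, 1)  from 8·(1,0) + (0,1)
step 1: (9, 1)  from 1·(8,1) + (1,0)
fundamental: x₁=9, y₁=1  (since 81 − 80·1 = 1)
(9+1√80)^2 = 161 + 18√80
(9+1√80)^3 = 2889 + 323√80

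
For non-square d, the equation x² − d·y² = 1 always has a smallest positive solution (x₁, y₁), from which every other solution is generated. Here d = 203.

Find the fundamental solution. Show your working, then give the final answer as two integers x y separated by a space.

[14; 4,28] for √203; ℓ=2 ⇒ convergent index 1
step 0: (14, 1)  from 14·(1,0) + (0,1)
step 1: (57, 4)  from 4·(14,1) + (1,0)
(x₁, y₁) = (57, 4);  57² − 203·4² = 1 ✓

57 4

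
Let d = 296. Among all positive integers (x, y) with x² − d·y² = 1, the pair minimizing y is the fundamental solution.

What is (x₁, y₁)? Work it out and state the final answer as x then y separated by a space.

3699 215

[17; 4,1,7,1,4,34] for √296; ℓ=6 ⇒ convergent index 5
i=0: a=17 ⇒ p=17, q=1
i=1: a=4 ⇒ p=69, q=4
i=2: a=1 ⇒ p=86, q=5
i=3: a=7 ⇒ p=671, q=39
i=4: a=1 ⇒ p=757, q=44
i=5: a=4 ⇒ p=3699, q=215
(x₁, y₁) = (3699, 215);  3699² − 296·215² = 1 ✓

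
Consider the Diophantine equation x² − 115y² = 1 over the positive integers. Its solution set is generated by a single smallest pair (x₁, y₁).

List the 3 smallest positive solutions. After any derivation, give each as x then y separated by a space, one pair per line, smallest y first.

√115 → a₀=10, period (1,2,1,1,1,1,1,2,1,20); ℓ=10 even so k=9
a_0=10:  p_0=10·1+0=10,  q_0=10·0+1=1
a_1=1:  p_1=1·10+1=11,  q_1=1·1+0=1
…
a_5=1:  p_5=1·75+43=118,  q_5=1·7+4=11
a_6=1:  p_6=1·118+75=193,  q_6=1·11+7=18
a_7=1:  p_7=1·193+118=311,  q_7=1·18+11=29
a_8=2:  p_8=2·311+193=815,  q_8=2·29+18=76
a_9=1:  p_9=1·815+311=1126,  q_9=1·76+29=105
fundamental: x₁=1126, y₁=105  (since 1267876 − 115·11025 = 1)
n=2: (1126,105)∘(1126,105) = (1126·1126+115·105·105, 1126·105+105·1126) = (2535751,236460)
n=3: (2535751,236460)∘(1126,105) = (1126·2535751+115·105·236460, 1126·236460+105·2535751) = (5710510126,532507815)

1126 105
2535751 236460
5710510126 532507815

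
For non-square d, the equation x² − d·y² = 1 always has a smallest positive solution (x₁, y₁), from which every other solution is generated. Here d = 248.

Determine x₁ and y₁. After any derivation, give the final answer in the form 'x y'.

63 4

d=248: √d = [15; 1,2,1,30] (ℓ=4, even), read p_3/q_3
a_0=15:  p_0=15·1+0=15,  q_0=15·0+1=1
…
a_2=2:  p_2=2·16+15=47,  q_2=2·1+1=3
a_3=1:  p_3=1·47+16=63,  q_3=1·3+1=4
fundamental: x₁=63, y₁=4  (since 3969 − 248·16 = 1)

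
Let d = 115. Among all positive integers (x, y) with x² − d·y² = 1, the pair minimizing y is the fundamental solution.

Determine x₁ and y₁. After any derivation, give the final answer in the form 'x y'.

d=115: √d = [10; 1,2,1,1,1,1,1,2,1,20] (ℓ=10, even), read p_9/q_9
k=0  a_k=10  p_k/q_k = 10/1
k=1  a_k=1  p_k/q_k = 11/1
…
k=4  a_k=1  p_k/q_k = 75/7
…
k=6  a_k=1  p_k/q_k = 193/18
…
k=8  a_k=2  p_k/q_k = 815/76
k=9  a_k=1  p_k/q_k = 1126/105
(x₁, y₁) = (1126, 105);  1126² − 115·105² = 1 ✓

1126 105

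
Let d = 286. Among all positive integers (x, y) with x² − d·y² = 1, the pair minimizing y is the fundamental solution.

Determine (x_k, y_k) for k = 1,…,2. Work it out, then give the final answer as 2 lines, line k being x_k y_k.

561835 33222
631317134449 37330564740

√286 → a₀=16, period (1,10,3,3,2,3,3,10,1,32); ℓ=10 even so k=9
step 0: (16, 1)  from 16·(1,0) + (0,1)
step 1: (17, 1)  from 1·(16,1) + (1,0)
…
step 3: (575, 34)  from 3·(186,11) + (17,1)
step 4: (1911, 113)  from 3·(575,34) + (186,11)
step 5: (4397, 260)  from 2·(1911,113) + (575,34)
…
step 7: (49703, 2939)  from 3·(15102,893) + (4397,260)
step 8: (512132, 30283)  from 10·(49703,2939) + (15102,893)
step 9: (561835, 33222)  from 1·(512132,30283) + (49703,2939)
(x₁, y₁) = (561835, 33222);  561835² − 286·33222² = 1 ✓
(561835+33222√286)^2 = 631317134449 + 37330564740√286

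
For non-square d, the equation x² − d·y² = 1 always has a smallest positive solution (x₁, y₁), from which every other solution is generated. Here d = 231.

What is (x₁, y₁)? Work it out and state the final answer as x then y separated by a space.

d=231: √d = [15; 5,30] (ℓ=2, even), read p_1/q_1
a_0=15:  p_0=15·1+0=15,  q_0=15·0+1=1
a_1=5:  p_1=5·15+1=76,  q_1=5·1+0=5
fundamental: x₁=76, y₁=5  (since 5776 − 231·25 = 1)

76 5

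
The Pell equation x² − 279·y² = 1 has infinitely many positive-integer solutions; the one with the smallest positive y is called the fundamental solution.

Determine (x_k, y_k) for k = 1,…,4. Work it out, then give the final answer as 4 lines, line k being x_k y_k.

[16; 1,2,2,1,2,2,1,32] for √279; ℓ=8 ⇒ convergent index 7
step 0: (16, 1)  from 16·(1,0) + (0,1)
…
step 3: (117, 7)  from 2·(50,3) + (17,1)
step 4: (167, 10)  from 1·(117,7) + (50,3)
…
step 6: (1069, 64)  from 2·(451,27) + (167,10)
step 7: (1520, 91)  from 1·(1069,64) + (451,27)
fundamental: x₁=1520, y₁=91  (since 2310400 − 279·8281 = 1)
n=2: (1520,91)∘(1520,91) = (1520·1520+279·91·91, 1520·91+91·1520) = (4620799,276640)
n=3: (4620799,276640)∘(1520,91) = (1520·4620799+279·91·276640, 1520·276640+91·4620799) = (14047227440,840985509)
n=4: (14047227440,840985509)∘(1520,91) = (1520·14047227440+279·91·840985509, 1520·840985509+91·14047227440) = (42703566796801,2556595670720)

1520 91
4620799 276640
14047227440 840985509
42703566796801 2556595670720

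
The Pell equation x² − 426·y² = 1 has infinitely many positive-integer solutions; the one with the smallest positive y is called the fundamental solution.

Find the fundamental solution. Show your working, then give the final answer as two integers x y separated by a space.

88751 4300

[20; 1,1,1,3,2,6,2,3,1,1,1,40] for √426; ℓ=12 ⇒ convergent index 11
k=0  a_k=20  p_k/q_k = 20/1
…
k=3  a_k=1  p_k/q_k = 62/3
…
k=8  a_k=3  p_k/q_k = 24809/1202
…
k=10  a_k=1  p_k/q_k = 56780/2751
k=11  a_k=1  p_k/q_k = 88751/4300
fundamental: x₁=88751, y₁=4300  (since 7876740001 − 426·18490000 = 1)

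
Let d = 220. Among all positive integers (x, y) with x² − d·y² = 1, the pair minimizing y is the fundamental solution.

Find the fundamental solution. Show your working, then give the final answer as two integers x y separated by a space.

√220 = [14; 1,4,1,28, …], period ℓ=4 (even) → k=3
i=0: a=14 ⇒ p=14, q=1
…
i=2: a=4 ⇒ p=74, q=5
i=3: a=1 ⇒ p=89, q=6
→ (89, 6).  Check: 89²=7921, 220·6²=7920, difference 1.

89 6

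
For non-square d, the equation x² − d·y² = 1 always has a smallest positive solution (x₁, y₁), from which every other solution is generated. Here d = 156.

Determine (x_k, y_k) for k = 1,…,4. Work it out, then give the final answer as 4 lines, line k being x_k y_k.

√156 → a₀=12, period (2,24); ℓ=2 even so k=1
k=0  a_k=12  p_k/q_k = 12/1
k=1  a_k=2  p_k/q_k = 25/2
(x₁, y₁) = (25, 2);  25² − 156·2² = 1 ✓
k=2:  x_2 = 25·25+156·2·2 = 1249,  y_2 = 25·2+2·25 = 100
k=3:  x_3 = 25·1249+156·2·100 = 62425,  y_3 = 25·100+2·1249 = 4998
k=4:  x_4 = 25·62425+156·2·4998 = 3120001,  y_4 = 25·4998+2·62425 = 249800

25 2
1249 100
62425 4998
3120001 249800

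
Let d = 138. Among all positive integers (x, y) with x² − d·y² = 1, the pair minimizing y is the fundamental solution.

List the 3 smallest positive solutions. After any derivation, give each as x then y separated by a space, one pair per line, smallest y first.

[11; 1,2,1,22] for √138; ℓ=4 ⇒ convergent index 3
step 0: (11, 1)  from 11·(1,0) + (0,1)
step 1: (12, 1)  from 1·(11,1) + (1,0)
step 2: (35, 3)  from 2·(12,1) + (11,1)
step 3: (47, 4)  from 1·(35,3) + (12,1)
fundamental: x₁=47, y₁=4  (since 2209 − 138·16 = 1)
(47+4√138)^2 = 4417 + 376√138
(47+4√138)^3 = 415151 + 35340√138

47 4
4417 376
415151 35340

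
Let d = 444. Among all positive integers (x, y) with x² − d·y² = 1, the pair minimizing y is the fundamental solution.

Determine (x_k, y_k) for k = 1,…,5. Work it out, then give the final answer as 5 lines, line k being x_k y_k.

295 14
174049 8260
102688615 4873386
60586108801 2875289480
35745701503975 1696415919814

[21; 14,42] for √444; ℓ=2 ⇒ convergent index 1
k=0  a_k=21  p_k/q_k = 21/1
k=1  a_k=14  p_k/q_k = 295/14
→ (295, 14).  Check: 295²=87025, 444·14²=87024, difference 1.
n=2: (295,14)∘(295,14) = (295·295+444·14·14, 295·14+14·295) = (174049,8260)
n=3: (174049,8260)∘(295,14) = (295·174049+444·14·8260, 295·8260+14·174049) = (102688615,4873386)
n=4: (102688615,4873386)∘(295,14) = (295·102688615+444·14·4873386, 295·4873386+14·102688615) = (60586108801,2875289480)
n=5: (60586108801,2875289480)∘(295,14) = (295·60586108801+444·14·2875289480, 295·2875289480+14·60586108801) = (35745701503975,1696415919814)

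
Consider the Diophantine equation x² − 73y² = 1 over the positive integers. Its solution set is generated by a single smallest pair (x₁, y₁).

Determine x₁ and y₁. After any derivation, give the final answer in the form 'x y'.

[8; 1,1,5,5,1,1,16] for √73; ℓ=7 ⇒ convergent index 13
a_0=8:  p_0=8·1+0=8,  q_0=8·0+1=1
…
a_9=1:  p_9=1·18737+17669=36406,  q_9=1·2193+2068=4261
…
a_12=1:  p_12=1·1040241+200767=1241008,  q_12=1·121751+23498=145249
a_13=1:  p_13=1·1241008+1040241=2281249,  q_13=1·145249+121751=267000
fundamental: x₁=2281249, y₁=267000  (since 5204097000001 − 73·71289000000 = 1)

2281249 267000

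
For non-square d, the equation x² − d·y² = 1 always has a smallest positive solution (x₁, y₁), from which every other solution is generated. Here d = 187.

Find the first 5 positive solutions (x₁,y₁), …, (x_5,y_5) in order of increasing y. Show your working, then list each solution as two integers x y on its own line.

1682 123
5658247 413772
19034341226 1391928885
64031518226017 4682448355368
215402008277979962 15751754875529067

[13; 1,2,13,2,1,26] for √187; ℓ=6 ⇒ convergent index 5
step 0: (13, 1)  from 13·(1,0) + (0,1)
step 1: (14, 1)  from 1·(13,1) + (1,0)
step 2: (41, 3)  from 2·(14,1) + (13,1)
…
step 4: (1135, 83)  from 2·(547,40) + (41,3)
step 5: (1682, 123)  from 1·(1135,83) + (547,40)
(x₁, y₁) = (1682, 123);  1682² − 187·123² = 1 ✓
(1682+123√187)^2 = 5658247 + 413772√187
(1682+123√187)^3 = 19034341226 + 1391928885√187
(1682+123√187)^4 = 64031518226017 + 4682448355368√187
(1682+123√187)^5 = 215402008277979962 + 15751754875529067√187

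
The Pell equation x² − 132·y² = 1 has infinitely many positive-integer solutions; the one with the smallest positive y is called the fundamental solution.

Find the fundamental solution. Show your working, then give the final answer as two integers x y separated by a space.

√132 → a₀=11, period (2,22); ℓ=2 even so k=1
i=0: a=11 ⇒ p=11, q=1
i=1: a=2 ⇒ p=23, q=2
(x₁, y₁) = (23, 2);  23² − 132·2² = 1 ✓

23 2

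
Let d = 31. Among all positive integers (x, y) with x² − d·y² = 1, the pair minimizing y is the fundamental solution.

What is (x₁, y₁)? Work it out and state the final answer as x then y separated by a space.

√31 → a₀=5, period (1,1,3,5,3,1,1,10); ℓ=8 even so k=7
k=0  a_k=5  p_k/q_k = 5/1
k=1  a_k=1  p_k/q_k = 6/1
k=2  a_k=1  p_k/q_k = 11/2
k=3  a_k=3  p_k/q_k = 39/7
…
k=5  a_k=3  p_k/q_k = 657/118
k=6  a_k=1  p_k/q_k = 863/155
k=7  a_k=1  p_k/q_k = 1520/273
(x₁, y₁) = (1520, 273);  1520² − 31·273² = 1 ✓

1520 273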